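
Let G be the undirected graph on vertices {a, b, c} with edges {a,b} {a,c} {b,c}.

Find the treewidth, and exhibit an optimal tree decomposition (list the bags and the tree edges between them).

Treewidth 2.
One optimal decomposition is:
Bags: B1 = {a, b, c}
Tree: (single bag)

A single bag containing all 3 vertices is trivially a valid decomposition of width 2. For the lower bound, the 3 vertices {a, b, c} are pairwise adjacent, and any tree decomposition puts a clique entirely inside one bag — forcing width ≥ 2. Therefore the treewidth is 2.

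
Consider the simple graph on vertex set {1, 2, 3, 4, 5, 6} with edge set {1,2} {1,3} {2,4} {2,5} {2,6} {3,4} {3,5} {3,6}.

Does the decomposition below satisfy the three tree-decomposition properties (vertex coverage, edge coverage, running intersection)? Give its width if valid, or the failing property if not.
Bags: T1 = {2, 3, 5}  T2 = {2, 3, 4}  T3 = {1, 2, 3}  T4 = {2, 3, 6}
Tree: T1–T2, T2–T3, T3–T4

Vertex coverage: the bags together contain {1, 2, 3, 4, 5, 6}, the full vertex set. Edge coverage: each edge of G has both endpoints in at least one bag. Running intersection: for every vertex, the bags containing it form a connected subtree. All three properties hold, so this is a valid tree decomposition of width max|bag| − 1 = 2, and hence tw(G) ≤ 2.

Yes; width 2.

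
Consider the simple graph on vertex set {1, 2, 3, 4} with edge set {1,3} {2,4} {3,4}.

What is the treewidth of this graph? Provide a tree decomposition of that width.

Every bag has size at most 2, so the width is 2 − 1 = 1 and tw(G) ≤ 1. Since G has at least one edge (e.g. 1–3), it is not an edgeless graph, so tw(G) ≥ 1. Therefore the treewidth is 1.

Treewidth 1.
One such decomposition:
Bags: B1 = {1, 3}  B2 = {3, 4}  B3 = {2, 4}
Tree: B1–B2, B2–B3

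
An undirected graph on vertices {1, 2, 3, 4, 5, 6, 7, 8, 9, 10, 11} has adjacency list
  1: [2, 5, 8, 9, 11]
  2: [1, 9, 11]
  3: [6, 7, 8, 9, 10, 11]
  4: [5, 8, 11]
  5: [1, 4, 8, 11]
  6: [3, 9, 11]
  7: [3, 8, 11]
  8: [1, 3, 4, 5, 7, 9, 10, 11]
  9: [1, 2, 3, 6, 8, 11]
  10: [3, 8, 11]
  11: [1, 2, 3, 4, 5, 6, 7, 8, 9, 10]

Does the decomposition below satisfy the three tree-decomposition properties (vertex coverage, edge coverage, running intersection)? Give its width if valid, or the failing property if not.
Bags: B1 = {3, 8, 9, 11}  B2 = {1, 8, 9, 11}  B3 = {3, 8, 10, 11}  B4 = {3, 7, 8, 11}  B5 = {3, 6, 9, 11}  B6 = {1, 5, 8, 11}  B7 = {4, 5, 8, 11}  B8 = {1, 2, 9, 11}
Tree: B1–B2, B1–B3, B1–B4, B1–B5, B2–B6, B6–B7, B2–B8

Every vertex of G appears in some bag (union = {1, 2, 3, 4, 5, 6, 7, 8, 9, 10, 11}); every edge is covered by a bag; and for each vertex v the set of bags containing v is connected in the bag tree. The decomposition is therefore valid. The largest bag has 4 vertices, so the width is 3.

Yes; width 3.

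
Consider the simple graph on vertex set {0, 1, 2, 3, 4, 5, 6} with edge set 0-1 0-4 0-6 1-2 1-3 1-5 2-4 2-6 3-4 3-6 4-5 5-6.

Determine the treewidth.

3

A width-3 tree decomposition is:
Bags: B1 = {1, 2, 4, 6}  B2 = {1, 3, 4, 6}  B3 = {0, 1, 4, 6}  B4 = {1, 4, 5, 6}
Tree: B1–B2, B2–B3, B3–B4
Each bag holds 4 vertices, so the decomposition has width 3, which upper-bounds the treewidth. For the lower bound: the 4 vertex sets {1,2}, {3,4}, {6}, {0} are disjoint, each induces a connected subgraph, and every pair is joined by at least one edge of G. Contracting each set to a single vertex therefore yields K_{4} as a minor, and since treewidth is minor-monotone, tw(G) ≥ tw(K_{4}) = 3. Combining the bounds, tw(G) = 3.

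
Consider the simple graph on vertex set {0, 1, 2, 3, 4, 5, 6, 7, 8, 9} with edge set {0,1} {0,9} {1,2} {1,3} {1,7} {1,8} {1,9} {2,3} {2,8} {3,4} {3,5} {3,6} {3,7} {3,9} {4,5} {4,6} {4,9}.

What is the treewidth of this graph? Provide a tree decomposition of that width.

The largest bag has 3 vertices, giving width 2; this decomposition certifies tw(G) ≤ 2. Conversely, {0, 1, 9} is a clique of size 3, and the vertices of any clique must share a bag in every tree decomposition; so some bag has ≥ 3 vertices and tw(G) ≥ 2. The upper and lower bounds meet at 2, so that is the treewidth.

Treewidth 2.
One optimal decomposition is:
Bags: B1 = {1, 3, 9}  B2 = {3, 4, 9}  B3 = {3, 4, 6}  B4 = {3, 4, 5}  B5 = {1, 3, 7}  B6 = {1, 2, 3}  B7 = {1, 2, 8}  B8 = {0, 1, 9}
Tree: B1–B2, B2–B3, B2–B4, B1–B5, B1–B6, B6–B7, B1–B8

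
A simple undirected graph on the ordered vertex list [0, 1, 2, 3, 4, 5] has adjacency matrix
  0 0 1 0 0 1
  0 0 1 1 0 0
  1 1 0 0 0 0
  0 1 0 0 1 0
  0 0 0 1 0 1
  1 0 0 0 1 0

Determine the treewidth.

2

A width-2 tree decomposition is:
Bags: B1 = {0, 4, 5}  B2 = {0, 3, 4}  B3 = {0, 1, 3}  B4 = {0, 1, 2}
Tree: B1–B2, B2–B3, B3–B4
Every bag has size at most 3, so the width is 3 − 1 = 2 and tw(G) ≤ 2. The edges 0–5–4–3–1–2–0 form a cycle, so G is not a tree and its treewidth is at least 2. Therefore the treewidth is 2.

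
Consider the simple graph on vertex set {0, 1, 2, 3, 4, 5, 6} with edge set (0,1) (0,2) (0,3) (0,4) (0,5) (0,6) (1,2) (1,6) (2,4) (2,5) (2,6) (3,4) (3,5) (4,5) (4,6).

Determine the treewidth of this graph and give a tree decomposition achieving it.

The largest bag has 4 vertices, giving width 3; this decomposition certifies tw(G) ≤ 3. Conversely, {0, 1, 2, 6} is a clique of size 4, and the vertices of any clique must share a bag in every tree decomposition; so some bag has ≥ 4 vertices and tw(G) ≥ 3. Therefore the treewidth is 3.

Treewidth 3.
Bags: B1 = {0, 1, 2, 6}  B2 = {0, 2, 4, 6}  B3 = {0, 2, 4, 5}  B4 = {0, 3, 4, 5}
Tree: B1–B2, B2–B3, B3–B4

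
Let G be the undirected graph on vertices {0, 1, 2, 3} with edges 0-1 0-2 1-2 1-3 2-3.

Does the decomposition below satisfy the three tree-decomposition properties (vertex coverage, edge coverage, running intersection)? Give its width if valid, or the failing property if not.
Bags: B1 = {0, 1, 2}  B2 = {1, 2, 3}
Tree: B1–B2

Checking the three conditions: (i) the bags cover all of {0, 1, 2, 3}; (ii) for each edge, some bag contains both endpoints; (iii) the bags containing any fixed vertex form a subtree. All hold, so the decomposition is valid with width 3 − 1 = 2.

Yes; width 2.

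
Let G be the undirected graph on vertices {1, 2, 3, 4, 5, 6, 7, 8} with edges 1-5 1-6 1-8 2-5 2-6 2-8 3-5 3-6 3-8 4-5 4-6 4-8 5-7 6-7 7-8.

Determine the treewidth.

3

A width-3 tree decomposition is:
Bags: B1 = {4, 5, 6, 8}  B2 = {2, 5, 6, 8}  B3 = {3, 5, 6, 8}  B4 = {5, 6, 7, 8}  B5 = {1, 5, 6, 8}
Tree: B1–B2, B2–B3, B3–B4, B4–B5
Each bag holds 4 vertices, so the decomposition has width 3, which upper-bounds the treewidth. For the lower bound: the 4 vertex sets {4,6}, {2,5}, {8}, {3} are disjoint, each induces a connected subgraph, and every pair is joined by at least one edge of G. Contracting each set to a single vertex therefore yields K_{4} as a minor, and since treewidth is minor-monotone, tw(G) ≥ tw(K_{4}) = 3. Combining the bounds, tw(G) = 3.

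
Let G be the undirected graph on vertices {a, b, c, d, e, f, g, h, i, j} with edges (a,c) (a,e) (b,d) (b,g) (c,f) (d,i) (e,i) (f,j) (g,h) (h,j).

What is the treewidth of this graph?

2

A width-2 tree decomposition is:
Bags: B1 = {a, c, e}  B2 = {c, e, i}  B3 = {c, d, i}  B4 = {b, c, d}  B5 = {b, c, g}  B6 = {c, g, h}  B7 = {c, h, j}  B8 = {c, f, j}
Tree: B1–B2, B2–B3, B3–B4, B4–B5, B5–B6, B6–B7, B7–B8
The largest bag has 3 vertices, giving width 2; this decomposition certifies tw(G) ≤ 2. Since c–a–e–i–d–b–g–h–j–f–c is a cycle in G, G is not acyclic. Forests are exactly the graphs of treewidth ≤ 1, so tw(G) ≥ 2. Combining the bounds, tw(G) = 2.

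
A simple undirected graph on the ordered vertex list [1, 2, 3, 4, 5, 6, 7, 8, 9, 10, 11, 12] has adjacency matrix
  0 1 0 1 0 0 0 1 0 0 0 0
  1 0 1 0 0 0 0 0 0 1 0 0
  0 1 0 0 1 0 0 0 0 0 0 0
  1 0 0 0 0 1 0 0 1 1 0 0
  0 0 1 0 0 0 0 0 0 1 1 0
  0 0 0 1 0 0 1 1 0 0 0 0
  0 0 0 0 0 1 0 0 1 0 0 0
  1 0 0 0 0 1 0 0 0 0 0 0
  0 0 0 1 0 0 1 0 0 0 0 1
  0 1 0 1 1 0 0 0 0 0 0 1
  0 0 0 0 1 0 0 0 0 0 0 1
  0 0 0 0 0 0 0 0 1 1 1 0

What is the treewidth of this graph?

3

A width-3 tree decomposition is:
Bags: B1 = {1, 6, 7, 8}  B2 = {1, 4, 6, 7}  B3 = {1, 4, 7, 9}  B4 = {1, 2, 4, 9}  B5 = {2, 4, 9, 10}  B6 = {2, 9, 10, 12}  B7 = {2, 3, 10, 12}  B8 = {3, 5, 10, 12}  B9 = {3, 5, 11, 12}
Tree: B1–B2, B2–B3, B3–B4, B4–B5, B5–B6, B6–B7, B7–B8, B8–B9
Every bag has size at most 4, so the width is 4 − 1 = 3 and tw(G) ≤ 3. For the lower bound: the 4 vertex sets {6,7,8}, {1}, {4}, {2,9,10,12} are disjoint, each induces a connected subgraph, and every pair is joined by at least one edge of G. Contracting each set to a single vertex therefore yields K_{4} as a minor, and since treewidth is minor-monotone, tw(G) ≥ tw(K_{4}) = 3. Combining the bounds, tw(G) = 3.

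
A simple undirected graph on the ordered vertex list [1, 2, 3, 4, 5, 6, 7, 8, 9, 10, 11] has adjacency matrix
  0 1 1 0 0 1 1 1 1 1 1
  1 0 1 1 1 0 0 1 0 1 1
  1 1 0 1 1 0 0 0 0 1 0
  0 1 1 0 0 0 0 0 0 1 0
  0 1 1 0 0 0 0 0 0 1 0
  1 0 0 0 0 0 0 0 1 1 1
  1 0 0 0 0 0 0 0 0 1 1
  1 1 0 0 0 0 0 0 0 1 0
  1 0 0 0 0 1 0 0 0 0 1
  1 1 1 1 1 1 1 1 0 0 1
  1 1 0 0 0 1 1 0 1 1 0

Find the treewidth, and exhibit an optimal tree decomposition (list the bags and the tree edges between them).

Treewidth 3.
Bags: B1 = {1, 2, 10, 11}  B2 = {1, 7, 10, 11}  B3 = {1, 6, 10, 11}  B4 = {1, 6, 9, 11}  B5 = {1, 2, 3, 10}  B6 = {1, 2, 8, 10}  B7 = {2, 3, 5, 10}  B8 = {2, 3, 4, 10}
Tree: B1–B2, B2–B3, B3–B4, B1–B5, B1–B6, B5–B7, B5–B8

The largest bag has 4 vertices, giving width 3; this decomposition certifies tw(G) ≤ 3. Conversely, {1, 6, 9, 11} is a clique of size 4, and the vertices of any clique must share a bag in every tree decomposition; so some bag has ≥ 4 vertices and tw(G) ≥ 3. Therefore the treewidth is 3.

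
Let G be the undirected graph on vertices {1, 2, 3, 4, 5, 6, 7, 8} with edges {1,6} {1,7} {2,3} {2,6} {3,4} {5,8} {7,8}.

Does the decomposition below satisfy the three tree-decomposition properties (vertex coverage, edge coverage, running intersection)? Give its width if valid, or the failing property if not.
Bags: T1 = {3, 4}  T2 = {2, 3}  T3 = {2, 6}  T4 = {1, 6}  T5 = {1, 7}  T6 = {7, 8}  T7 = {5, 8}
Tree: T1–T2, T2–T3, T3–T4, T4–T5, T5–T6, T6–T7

Every vertex of G appears in some bag (union = {1, 2, 3, 4, 5, 6, 7, 8}); every edge is covered by a bag; and for each vertex v the set of bags containing v is connected in the bag tree. The decomposition is therefore valid. The largest bag has 2 vertices, so the width is 1.

Yes; width 1.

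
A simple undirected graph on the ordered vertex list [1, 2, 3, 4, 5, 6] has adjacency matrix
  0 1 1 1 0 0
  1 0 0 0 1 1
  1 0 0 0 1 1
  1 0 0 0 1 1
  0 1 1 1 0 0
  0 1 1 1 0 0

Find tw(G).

A width-3 tree decomposition is:
Bags: B1 = {1, 2, 5, 6}  B2 = {1, 3, 5, 6}  B3 = {1, 4, 5, 6}
Tree: B1–B2, B2–B3
Every bag has size at most 4, so the width is 4 − 1 = 3 and tw(G) ≤ 3. For the lower bound: the 4 vertex sets {2,5}, {1,3}, {6}, {4} are disjoint, each induces a connected subgraph, and every pair is joined by at least one edge of G. Contracting each set to a single vertex therefore yields K_{4} as a minor, and since treewidth is minor-monotone, tw(G) ≥ tw(K_{4}) = 3. The upper and lower bounds meet at 3, so that is the treewidth.

3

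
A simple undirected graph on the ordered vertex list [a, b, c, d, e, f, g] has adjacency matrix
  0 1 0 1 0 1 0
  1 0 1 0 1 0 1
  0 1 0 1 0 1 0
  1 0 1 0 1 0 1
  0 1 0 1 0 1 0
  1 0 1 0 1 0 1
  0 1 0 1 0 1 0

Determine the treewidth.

3

A width-3 tree decomposition is:
Bags: B1 = {a, b, d, f}  B2 = {b, d, e, f}  B3 = {b, d, f, g}  B4 = {b, c, d, f}
Tree: B1–B2, B2–B3, B3–B4
Each bag holds 4 vertices, so the decomposition has width 3, which upper-bounds the treewidth. For the lower bound: the 4 vertex sets {a,f}, {b,e}, {d}, {g} are disjoint, each induces a connected subgraph, and every pair is joined by at least one edge of G. Contracting each set to a single vertex therefore yields K_{4} as a minor, and since treewidth is minor-monotone, tw(G) ≥ tw(K_{4}) = 3. Hence tw(G) = 3 exactly.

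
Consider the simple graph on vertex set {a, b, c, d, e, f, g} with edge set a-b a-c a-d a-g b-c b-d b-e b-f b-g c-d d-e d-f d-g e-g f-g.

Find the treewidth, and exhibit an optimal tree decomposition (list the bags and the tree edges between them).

Treewidth 3.
Bags: B1 = {b, d, e, g}  B2 = {a, b, d, g}  B3 = {b, d, f, g}  B4 = {a, b, c, d}
Tree: B1–B2, B2–B3, B2–B4

Each bag holds 4 vertices, so the decomposition has width 3, which upper-bounds the treewidth. On the other hand G contains the 4-clique {b, d, e, g}. A clique must lie in a single bag of any decomposition, so no decomposition can have width below 3. The upper and lower bounds meet at 3, so that is the treewidth.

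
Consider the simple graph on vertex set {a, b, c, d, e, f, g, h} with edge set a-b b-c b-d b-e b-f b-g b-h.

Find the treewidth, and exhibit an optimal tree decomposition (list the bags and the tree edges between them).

Treewidth 1.
Bags: B1 = {b, g}  B2 = {b, d}  B3 = {b, h}  B4 = {b, c}  B5 = {b, f}  B6 = {a, b}  B7 = {b, e}
Tree: B1–B2, B2–B3, B2–B4, B1–B5, B5–B6, B6–B7

Each bag holds 2 vertices, so the decomposition has width 1, which upper-bounds the treewidth. Since G has at least one edge (e.g. b–g), it is not an edgeless graph, so tw(G) ≥ 1. Therefore the treewidth is 1.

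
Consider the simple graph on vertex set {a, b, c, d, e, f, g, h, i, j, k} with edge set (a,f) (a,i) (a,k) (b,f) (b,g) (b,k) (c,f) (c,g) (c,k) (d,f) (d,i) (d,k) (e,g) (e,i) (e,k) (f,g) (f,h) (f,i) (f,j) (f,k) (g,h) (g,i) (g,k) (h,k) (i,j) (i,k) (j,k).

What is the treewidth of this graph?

3

A width-3 tree decomposition is:
Bags: B1 = {c, f, g, k}  B2 = {f, g, i, k}  B3 = {b, f, g, k}  B4 = {f, i, j, k}  B5 = {d, f, i, k}  B6 = {f, g, h, k}  B7 = {a, f, i, k}  B8 = {e, g, i, k}
Tree: B1–B2, B2–B3, B2–B4, B4–B5, B2–B6, B5–B7, B2–B8
The largest bag has 4 vertices, giving width 3; this decomposition certifies tw(G) ≤ 3. On the other hand G contains the 4-clique {e, g, i, k}. A clique must lie in a single bag of any decomposition, so no decomposition can have width below 3. Therefore the treewidth is 3.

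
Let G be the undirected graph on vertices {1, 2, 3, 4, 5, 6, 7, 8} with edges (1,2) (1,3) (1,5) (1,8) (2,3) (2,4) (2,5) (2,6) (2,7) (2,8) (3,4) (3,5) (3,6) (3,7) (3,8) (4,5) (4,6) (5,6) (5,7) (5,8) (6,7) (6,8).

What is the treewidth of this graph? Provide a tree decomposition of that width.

The largest bag has 5 vertices, giving width 4; this decomposition certifies tw(G) ≤ 4. For the lower bound, the 5 vertices {1, 2, 3, 5, 8} are pairwise adjacent, and any tree decomposition puts a clique entirely inside one bag — forcing width ≥ 4. Combining the bounds, tw(G) = 4.

Treewidth 4.
Bags: B1 = {2, 3, 4, 5, 6}  B2 = {2, 3, 5, 6, 8}  B3 = {2, 3, 5, 6, 7}  B4 = {1, 2, 3, 5, 8}
Tree: B1–B2, B2–B3, B2–B4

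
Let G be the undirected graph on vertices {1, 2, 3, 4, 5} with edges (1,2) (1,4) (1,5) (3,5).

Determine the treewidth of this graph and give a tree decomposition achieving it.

Treewidth 1.
One optimal decomposition is:
Bags: B1 = {1, 4}  B2 = {1, 2}  B3 = {1, 5}  B4 = {3, 5}
Tree: B1–B2, B1–B3, B3–B4

The largest bag has 2 vertices, giving width 1; this decomposition certifies tw(G) ≤ 1. Any graph with an edge has treewidth ≥ 1, and G has the edge 4–1. The upper and lower bounds meet at 1, so that is the treewidth.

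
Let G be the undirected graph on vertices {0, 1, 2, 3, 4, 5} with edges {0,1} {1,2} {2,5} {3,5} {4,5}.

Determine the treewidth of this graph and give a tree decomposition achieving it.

Each bag holds 2 vertices, so the decomposition has width 1, which upper-bounds the treewidth. G has an edge, so its treewidth is at least 1. The upper and lower bounds meet at 1, so that is the treewidth.

Treewidth 1.
One such decomposition:
Bags: B1 = {3, 5}  B2 = {2, 5}  B3 = {1, 2}  B4 = {4, 5}  B5 = {0, 1}
Tree: B1–B2, B2–B3, B1–B4, B3–B5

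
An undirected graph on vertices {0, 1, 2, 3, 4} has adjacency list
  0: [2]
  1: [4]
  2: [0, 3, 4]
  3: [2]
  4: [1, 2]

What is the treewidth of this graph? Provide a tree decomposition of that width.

Treewidth 1.
One such decomposition:
Bags: B1 = {0, 2}  B2 = {2, 4}  B3 = {1, 4}  B4 = {2, 3}
Tree: B1–B2, B2–B3, B2–B4

The largest bag has 2 vertices, giving width 1; this decomposition certifies tw(G) ≤ 1. G has an edge, so its treewidth is at least 1. Combining the bounds, tw(G) = 1.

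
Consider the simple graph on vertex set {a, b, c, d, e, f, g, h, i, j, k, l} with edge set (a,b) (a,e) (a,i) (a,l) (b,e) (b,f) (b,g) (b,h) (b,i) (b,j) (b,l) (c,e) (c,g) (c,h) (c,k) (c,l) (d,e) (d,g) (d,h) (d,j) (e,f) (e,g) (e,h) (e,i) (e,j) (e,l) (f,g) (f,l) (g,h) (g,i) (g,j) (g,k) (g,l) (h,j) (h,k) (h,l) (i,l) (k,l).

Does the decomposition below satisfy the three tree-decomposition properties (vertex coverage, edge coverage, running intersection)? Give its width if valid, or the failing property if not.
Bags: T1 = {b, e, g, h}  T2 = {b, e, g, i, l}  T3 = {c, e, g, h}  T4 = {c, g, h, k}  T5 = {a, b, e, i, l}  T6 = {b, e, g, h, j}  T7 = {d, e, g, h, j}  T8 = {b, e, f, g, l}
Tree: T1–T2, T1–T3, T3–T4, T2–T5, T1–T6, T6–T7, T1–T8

A tree decomposition must satisfy three properties: every vertex lies in some bag; for every edge, both endpoints lie together in some bag; and for every vertex, the bags containing it form a connected subtree. Here edge (l,h) lies in no bag, so the decomposition is invalid.

No — edge (l,h) lies in no bag.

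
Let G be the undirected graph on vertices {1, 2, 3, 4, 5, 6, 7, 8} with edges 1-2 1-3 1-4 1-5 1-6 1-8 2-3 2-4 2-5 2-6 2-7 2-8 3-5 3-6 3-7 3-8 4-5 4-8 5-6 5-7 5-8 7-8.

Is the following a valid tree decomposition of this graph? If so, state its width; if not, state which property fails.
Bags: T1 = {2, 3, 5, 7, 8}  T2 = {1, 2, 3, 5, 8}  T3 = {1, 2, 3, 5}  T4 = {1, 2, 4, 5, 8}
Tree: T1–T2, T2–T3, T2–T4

No — vertex 6 appears in no bag.

A tree decomposition must satisfy three properties: every vertex lies in some bag; for every edge, both endpoints lie together in some bag; and for every vertex, the bags containing it form a connected subtree. Here vertex 6 appears in no bag, so the decomposition is invalid.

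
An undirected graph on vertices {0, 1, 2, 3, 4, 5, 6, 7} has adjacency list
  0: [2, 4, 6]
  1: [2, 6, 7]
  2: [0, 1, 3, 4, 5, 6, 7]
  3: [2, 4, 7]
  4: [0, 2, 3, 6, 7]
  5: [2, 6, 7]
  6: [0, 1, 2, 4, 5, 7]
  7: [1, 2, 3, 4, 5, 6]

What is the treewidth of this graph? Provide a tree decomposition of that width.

Treewidth 3.
Bags: B1 = {2, 4, 6, 7}  B2 = {1, 2, 6, 7}  B3 = {2, 5, 6, 7}  B4 = {2, 3, 4, 7}  B5 = {0, 2, 4, 6}
Tree: B1–B2, B1–B3, B1–B4, B1–B5

The largest bag has 4 vertices, giving width 3; this decomposition certifies tw(G) ≤ 3. Conversely, {2, 3, 4, 7} is a clique of size 4, and the vertices of any clique must share a bag in every tree decomposition; so some bag has ≥ 4 vertices and tw(G) ≥ 3. Combining the bounds, tw(G) = 3.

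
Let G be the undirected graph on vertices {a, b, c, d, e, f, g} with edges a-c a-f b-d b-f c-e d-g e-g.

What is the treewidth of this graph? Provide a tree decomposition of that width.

Treewidth 2.
One optimal decomposition is:
Bags: B1 = {b, d, f}  B2 = {a, d, f}  B3 = {a, c, d}  B4 = {c, d, e}  B5 = {d, e, g}
Tree: B1–B2, B2–B3, B3–B4, B4–B5

Every bag has size at most 3, so the width is 3 − 1 = 2 and tw(G) ≤ 2. Since d–b–f–a–c–e–g–d is a cycle in G, G is not acyclic. Forests are exactly the graphs of treewidth ≤ 1, so tw(G) ≥ 2. Combining the bounds, tw(G) = 2.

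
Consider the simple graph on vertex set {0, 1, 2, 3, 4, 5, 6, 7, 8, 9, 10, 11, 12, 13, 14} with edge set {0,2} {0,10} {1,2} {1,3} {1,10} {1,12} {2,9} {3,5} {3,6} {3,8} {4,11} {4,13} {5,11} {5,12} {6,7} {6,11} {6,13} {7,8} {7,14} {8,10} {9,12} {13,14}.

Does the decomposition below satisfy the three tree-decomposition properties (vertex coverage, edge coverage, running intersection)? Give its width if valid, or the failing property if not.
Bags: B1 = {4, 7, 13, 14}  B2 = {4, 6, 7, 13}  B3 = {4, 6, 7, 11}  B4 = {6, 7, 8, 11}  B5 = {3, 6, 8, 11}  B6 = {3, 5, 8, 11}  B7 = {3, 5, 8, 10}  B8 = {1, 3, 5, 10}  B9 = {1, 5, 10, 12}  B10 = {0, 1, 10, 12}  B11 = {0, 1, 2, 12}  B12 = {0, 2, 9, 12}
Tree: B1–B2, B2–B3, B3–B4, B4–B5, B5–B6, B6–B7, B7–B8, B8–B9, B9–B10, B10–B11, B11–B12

Yes; width 3.

Every vertex of G appears in some bag (union = {0, 1, 2, 3, 4, 5, 6, 7, 8, 9, 10, 11, 12, 13, 14}); every edge is covered by a bag; and for each vertex v the set of bags containing v is connected in the bag tree. The decomposition is therefore valid. The largest bag has 4 vertices, so the width is 3.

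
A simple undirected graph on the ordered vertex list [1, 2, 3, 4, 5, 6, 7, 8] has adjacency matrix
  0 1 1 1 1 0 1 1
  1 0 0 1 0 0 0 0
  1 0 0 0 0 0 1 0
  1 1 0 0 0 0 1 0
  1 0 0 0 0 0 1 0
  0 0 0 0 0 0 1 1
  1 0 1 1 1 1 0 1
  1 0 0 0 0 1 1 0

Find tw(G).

2

A width-2 tree decomposition is:
Bags: B1 = {1, 5, 7}  B2 = {1, 4, 7}  B3 = {1, 7, 8}  B4 = {1, 2, 4}  B5 = {6, 7, 8}  B6 = {1, 3, 7}
Tree: B1–B2, B2–B3, B2–B4, B3–B5, B1–B6
The largest bag has 3 vertices, giving width 2; this decomposition certifies tw(G) ≤ 2. For the lower bound, the 3 vertices {1, 2, 4} are pairwise adjacent, and any tree decomposition puts a clique entirely inside one bag — forcing width ≥ 2. Hence tw(G) = 2 exactly.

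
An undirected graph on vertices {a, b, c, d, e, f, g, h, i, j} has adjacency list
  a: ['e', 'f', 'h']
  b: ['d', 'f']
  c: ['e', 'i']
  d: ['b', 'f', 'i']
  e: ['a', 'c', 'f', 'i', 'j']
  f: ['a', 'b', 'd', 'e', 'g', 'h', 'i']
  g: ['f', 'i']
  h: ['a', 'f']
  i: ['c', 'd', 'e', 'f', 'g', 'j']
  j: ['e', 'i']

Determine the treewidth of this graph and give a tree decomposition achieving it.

Every bag has size at most 3, so the width is 3 − 1 = 2 and tw(G) ≤ 2. For the lower bound, the 3 vertices {e, i, j} are pairwise adjacent, and any tree decomposition puts a clique entirely inside one bag — forcing width ≥ 2. Combining the bounds, tw(G) = 2.

Treewidth 2.
One such decomposition:
Bags: B1 = {d, f, i}  B2 = {e, f, i}  B3 = {a, e, f}  B4 = {b, d, f}  B5 = {e, i, j}  B6 = {f, g, i}  B7 = {a, f, h}  B8 = {c, e, i}
Tree: B1–B2, B2–B3, B1–B4, B2–B5, B1–B6, B3–B7, B5–B8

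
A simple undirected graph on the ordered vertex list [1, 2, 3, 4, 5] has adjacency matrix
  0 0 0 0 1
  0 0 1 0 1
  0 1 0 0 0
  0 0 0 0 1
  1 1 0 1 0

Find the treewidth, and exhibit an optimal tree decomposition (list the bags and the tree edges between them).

Every bag has size at most 2, so the width is 2 − 1 = 1 and tw(G) ≤ 1. G has an edge, so its treewidth is at least 1. The upper and lower bounds meet at 1, so that is the treewidth.

Treewidth 1.
Bags: B1 = {2, 5}  B2 = {4, 5}  B3 = {1, 5}  B4 = {2, 3}
Tree: B1–B2, B2–B3, B1–B4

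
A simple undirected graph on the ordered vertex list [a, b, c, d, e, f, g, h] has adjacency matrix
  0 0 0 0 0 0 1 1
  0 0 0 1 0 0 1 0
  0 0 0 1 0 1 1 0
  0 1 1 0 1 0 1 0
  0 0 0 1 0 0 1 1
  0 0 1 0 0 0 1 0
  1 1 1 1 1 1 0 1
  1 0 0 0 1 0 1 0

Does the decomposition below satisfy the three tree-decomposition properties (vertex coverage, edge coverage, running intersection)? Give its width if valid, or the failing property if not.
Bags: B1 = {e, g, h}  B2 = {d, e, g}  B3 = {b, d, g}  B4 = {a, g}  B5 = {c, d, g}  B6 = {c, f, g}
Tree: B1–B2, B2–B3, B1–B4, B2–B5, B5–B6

A tree decomposition must satisfy three properties: every vertex lies in some bag; for every edge, both endpoints lie together in some bag; and for every vertex, the bags containing it form a connected subtree. Here edge (h,a) lies in no bag, so the decomposition is invalid.

No — edge (h,a) lies in no bag.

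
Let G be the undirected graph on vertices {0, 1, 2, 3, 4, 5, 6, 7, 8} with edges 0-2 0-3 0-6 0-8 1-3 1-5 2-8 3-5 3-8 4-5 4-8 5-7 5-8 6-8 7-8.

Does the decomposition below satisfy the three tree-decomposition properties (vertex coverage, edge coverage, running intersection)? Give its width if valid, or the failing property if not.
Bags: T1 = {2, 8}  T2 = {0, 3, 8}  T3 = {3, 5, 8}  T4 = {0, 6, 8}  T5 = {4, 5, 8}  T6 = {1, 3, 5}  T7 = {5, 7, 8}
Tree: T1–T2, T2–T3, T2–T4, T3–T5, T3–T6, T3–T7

A tree decomposition must satisfy three properties: every vertex lies in some bag; for every edge, both endpoints lie together in some bag; and for every vertex, the bags containing it form a connected subtree. Here edge (0,2) lies in no bag, so the decomposition is invalid.

No — edge (0,2) lies in no bag.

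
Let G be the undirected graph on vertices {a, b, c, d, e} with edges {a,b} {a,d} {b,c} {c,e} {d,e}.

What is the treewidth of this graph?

2

A width-2 tree decomposition is:
Bags: B1 = {c, d, e}  B2 = {b, c, d}  B3 = {a, b, d}
Tree: B1–B2, B2–B3
Every bag has size at most 3, so the width is 3 − 1 = 2 and tw(G) ≤ 2. The edges d–e–c–b–a–d form a cycle, so G is not a tree and its treewidth is at least 2. Therefore the treewidth is 2.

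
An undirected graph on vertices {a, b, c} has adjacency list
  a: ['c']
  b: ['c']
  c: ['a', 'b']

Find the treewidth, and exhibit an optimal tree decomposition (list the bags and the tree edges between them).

Treewidth 1.
One such decomposition:
Bags: B1 = {a, c}  B2 = {b, c}
Tree: B1–B2

The largest bag has 2 vertices, giving width 1; this decomposition certifies tw(G) ≤ 1. Since G has at least one edge (e.g. a–c), it is not an edgeless graph, so tw(G) ≥ 1. Combining the bounds, tw(G) = 1.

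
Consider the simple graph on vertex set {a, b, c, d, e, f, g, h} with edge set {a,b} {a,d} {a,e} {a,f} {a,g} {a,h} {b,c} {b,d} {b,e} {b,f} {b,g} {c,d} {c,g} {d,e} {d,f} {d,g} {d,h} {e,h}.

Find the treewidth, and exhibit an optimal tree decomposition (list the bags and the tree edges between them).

Treewidth 3.
Bags: B1 = {b, c, d, g}  B2 = {a, b, d, g}  B3 = {a, b, d, f}  B4 = {a, b, d, e}  B5 = {a, d, e, h}
Tree: B1–B2, B2–B3, B3–B4, B4–B5

The largest bag has 4 vertices, giving width 3; this decomposition certifies tw(G) ≤ 3. On the other hand G contains the 4-clique {a, d, e, h}. A clique must lie in a single bag of any decomposition, so no decomposition can have width below 3. Therefore the treewidth is 3.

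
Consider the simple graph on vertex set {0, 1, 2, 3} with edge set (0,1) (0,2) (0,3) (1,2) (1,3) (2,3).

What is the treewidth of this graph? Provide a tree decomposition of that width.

Treewidth 3.
One such decomposition:
Bags: B1 = {0, 1, 2, 3}
Tree: (single bag)

A single bag containing all 4 vertices is trivially a valid decomposition of width 3. Conversely, {0, 1, 2, 3} is a clique of size 4, and the vertices of any clique must share a bag in every tree decomposition; so some bag has ≥ 4 vertices and tw(G) ≥ 3. The upper and lower bounds meet at 3, so that is the treewidth.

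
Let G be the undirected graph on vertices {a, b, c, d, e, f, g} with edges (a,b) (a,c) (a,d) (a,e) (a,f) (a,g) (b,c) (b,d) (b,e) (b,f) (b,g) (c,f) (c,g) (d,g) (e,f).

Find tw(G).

3

A width-3 tree decomposition is:
Bags: B1 = {a, b, d, g}  B2 = {a, b, c, g}  B3 = {a, b, c, f}  B4 = {a, b, e, f}
Tree: B1–B2, B2–B3, B3–B4
The largest bag has 4 vertices, giving width 3; this decomposition certifies tw(G) ≤ 3. On the other hand G contains the 4-clique {a, b, d, g}. A clique must lie in a single bag of any decomposition, so no decomposition can have width below 3. The upper and lower bounds meet at 3, so that is the treewidth.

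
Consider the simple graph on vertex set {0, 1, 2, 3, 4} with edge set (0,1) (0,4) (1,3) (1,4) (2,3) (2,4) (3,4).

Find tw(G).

2

A width-2 tree decomposition is:
Bags: B1 = {1, 3, 4}  B2 = {2, 3, 4}  B3 = {0, 1, 4}
Tree: B1–B2, B1–B3
Every bag has size at most 3, so the width is 3 − 1 = 2 and tw(G) ≤ 2. For the lower bound, the 3 vertices {0, 1, 4} are pairwise adjacent, and any tree decomposition puts a clique entirely inside one bag — forcing width ≥ 2. The upper and lower bounds meet at 2, so that is the treewidth.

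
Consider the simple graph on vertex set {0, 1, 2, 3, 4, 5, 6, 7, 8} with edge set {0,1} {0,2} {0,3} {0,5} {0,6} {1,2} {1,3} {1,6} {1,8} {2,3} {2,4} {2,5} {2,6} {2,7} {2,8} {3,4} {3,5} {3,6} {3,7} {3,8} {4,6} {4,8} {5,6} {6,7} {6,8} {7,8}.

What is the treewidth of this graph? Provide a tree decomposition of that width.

The largest bag has 5 vertices, giving width 4; this decomposition certifies tw(G) ≤ 4. For the lower bound, the 5 vertices {0, 1, 2, 3, 6} are pairwise adjacent, and any tree decomposition puts a clique entirely inside one bag — forcing width ≥ 4. The upper and lower bounds meet at 4, so that is the treewidth.

Treewidth 4.
Bags: B1 = {1, 2, 3, 6, 8}  B2 = {2, 3, 4, 6, 8}  B3 = {0, 1, 2, 3, 6}  B4 = {2, 3, 6, 7, 8}  B5 = {0, 2, 3, 5, 6}
Tree: B1–B2, B1–B3, B2–B4, B3–B5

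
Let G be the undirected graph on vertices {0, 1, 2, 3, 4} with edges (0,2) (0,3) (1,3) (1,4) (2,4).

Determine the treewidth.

A width-2 tree decomposition is:
Bags: B1 = {1, 2, 4}  B2 = {1, 2, 3}  B3 = {0, 2, 3}
Tree: B1–B2, B2–B3
Each bag holds 3 vertices, so the decomposition has width 2, which upper-bounds the treewidth. For the lower bound, G contains the cycle 2–4–1–3–0–2, so G is not a forest; only forests have treewidth ≤ 1, hence tw(G) ≥ 2. Combining the bounds, tw(G) = 2.

2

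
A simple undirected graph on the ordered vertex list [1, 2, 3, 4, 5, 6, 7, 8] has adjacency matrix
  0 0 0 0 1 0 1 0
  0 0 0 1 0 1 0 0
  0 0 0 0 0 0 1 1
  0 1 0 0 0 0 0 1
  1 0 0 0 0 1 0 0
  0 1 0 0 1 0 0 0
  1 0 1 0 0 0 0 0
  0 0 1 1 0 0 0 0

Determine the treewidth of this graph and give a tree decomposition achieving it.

Treewidth 2.
One optimal decomposition is:
Bags: B1 = {3, 4, 8}  B2 = {3, 4, 7}  B3 = {1, 4, 7}  B4 = {1, 4, 5}  B5 = {4, 5, 6}  B6 = {2, 4, 6}
Tree: B1–B2, B2–B3, B3–B4, B4–B5, B5–B6

The largest bag has 3 vertices, giving width 2; this decomposition certifies tw(G) ≤ 2. The edges 4–8–3–7–1–5–6–2–4 form a cycle, so G is not a tree and its treewidth is at least 2. Hence tw(G) = 2 exactly.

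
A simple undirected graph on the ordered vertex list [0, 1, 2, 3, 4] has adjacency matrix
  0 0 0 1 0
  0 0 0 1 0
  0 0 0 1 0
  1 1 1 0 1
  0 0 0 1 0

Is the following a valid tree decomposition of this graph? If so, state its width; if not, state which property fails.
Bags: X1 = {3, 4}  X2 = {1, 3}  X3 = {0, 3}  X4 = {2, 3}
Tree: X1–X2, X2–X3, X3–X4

Vertex coverage: the bags together contain {0, 1, 2, 3, 4}, the full vertex set. Edge coverage: each edge of G has both endpoints in at least one bag. Running intersection: for every vertex, the bags containing it form a connected subtree. All three properties hold, so this is a valid tree decomposition of width max|bag| − 1 = 1, and hence tw(G) ≤ 1.

Yes; width 1.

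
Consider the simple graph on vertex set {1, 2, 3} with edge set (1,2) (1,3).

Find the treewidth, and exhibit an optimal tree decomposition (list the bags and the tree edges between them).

Treewidth 1.
One optimal decomposition is:
Bags: B1 = {1, 3}  B2 = {1, 2}
Tree: B1–B2

Each bag holds 2 vertices, so the decomposition has width 1, which upper-bounds the treewidth. Any graph with an edge has treewidth ≥ 1, and G has the edge 1–3. Therefore the treewidth is 1.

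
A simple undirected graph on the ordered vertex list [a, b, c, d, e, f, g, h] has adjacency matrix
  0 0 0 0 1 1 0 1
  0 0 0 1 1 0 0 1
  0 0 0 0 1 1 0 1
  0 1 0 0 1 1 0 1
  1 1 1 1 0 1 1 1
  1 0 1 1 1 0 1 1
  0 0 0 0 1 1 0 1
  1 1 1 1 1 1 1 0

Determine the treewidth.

3

A width-3 tree decomposition is:
Bags: B1 = {d, e, f, h}  B2 = {a, e, f, h}  B3 = {e, f, g, h}  B4 = {c, e, f, h}  B5 = {b, d, e, h}
Tree: B1–B2, B1–B3, B3–B4, B1–B5
The largest bag has 4 vertices, giving width 3; this decomposition certifies tw(G) ≤ 3. Conversely, {d, e, f, h} is a clique of size 4, and the vertices of any clique must share a bag in every tree decomposition; so some bag has ≥ 4 vertices and tw(G) ≥ 3. Hence tw(G) = 3 exactly.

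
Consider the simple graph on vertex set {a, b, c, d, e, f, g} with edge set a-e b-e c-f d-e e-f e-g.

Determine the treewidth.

1

A width-1 tree decomposition is:
Bags: B1 = {e, f}  B2 = {a, e}  B3 = {d, e}  B4 = {e, g}  B5 = {b, e}  B6 = {c, f}
Tree: B1–B2, B1–B3, B2–B4, B3–B5, B1–B6
Each bag holds 2 vertices, so the decomposition has width 1, which upper-bounds the treewidth. Since G has at least one edge (e.g. e–f), it is not an edgeless graph, so tw(G) ≥ 1. The upper and lower bounds meet at 1, so that is the treewidth.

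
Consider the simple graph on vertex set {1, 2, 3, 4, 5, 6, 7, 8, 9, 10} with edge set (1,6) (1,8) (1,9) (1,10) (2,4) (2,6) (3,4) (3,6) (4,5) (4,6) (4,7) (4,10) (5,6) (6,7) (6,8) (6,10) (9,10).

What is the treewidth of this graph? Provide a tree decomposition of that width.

The largest bag has 3 vertices, giving width 2; this decomposition certifies tw(G) ≤ 2. Conversely, {1, 9, 10} is a clique of size 3, and the vertices of any clique must share a bag in every tree decomposition; so some bag has ≥ 3 vertices and tw(G) ≥ 2. Combining the bounds, tw(G) = 2.

Treewidth 2.
One such decomposition:
Bags: B1 = {1, 6, 10}  B2 = {4, 6, 10}  B3 = {3, 4, 6}  B4 = {1, 6, 8}  B5 = {1, 9, 10}  B6 = {4, 5, 6}  B7 = {2, 4, 6}  B8 = {4, 6, 7}
Tree: B1–B2, B2–B3, B1–B4, B1–B5, B3–B6, B2–B7, B2–B8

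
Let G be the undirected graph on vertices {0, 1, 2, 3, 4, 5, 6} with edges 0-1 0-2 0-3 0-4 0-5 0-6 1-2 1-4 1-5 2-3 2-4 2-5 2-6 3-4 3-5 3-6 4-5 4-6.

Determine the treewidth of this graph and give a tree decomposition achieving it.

Treewidth 4.
One such decomposition:
Bags: B1 = {0, 2, 3, 4, 5}  B2 = {0, 1, 2, 4, 5}  B3 = {0, 2, 3, 4, 6}
Tree: B1–B2, B1–B3

Every bag has size at most 5, so the width is 5 − 1 = 4 and tw(G) ≤ 4. For the lower bound, the 5 vertices {0, 1, 2, 4, 5} are pairwise adjacent, and any tree decomposition puts a clique entirely inside one bag — forcing width ≥ 4. Therefore the treewidth is 4.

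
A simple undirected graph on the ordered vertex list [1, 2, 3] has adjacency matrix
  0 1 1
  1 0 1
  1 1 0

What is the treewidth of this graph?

2

A width-2 tree decomposition is:
Bags: B1 = {1, 2, 3}
Tree: (single bag)
A single bag containing all 3 vertices is trivially a valid decomposition of width 2. For the lower bound, the 3 vertices {1, 2, 3} are pairwise adjacent, and any tree decomposition puts a clique entirely inside one bag — forcing width ≥ 2. Hence tw(G) = 2 exactly.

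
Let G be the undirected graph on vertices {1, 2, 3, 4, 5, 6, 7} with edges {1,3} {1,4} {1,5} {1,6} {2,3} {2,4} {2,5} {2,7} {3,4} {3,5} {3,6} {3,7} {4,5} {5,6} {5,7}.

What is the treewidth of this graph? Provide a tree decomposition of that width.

Every bag has size at most 4, so the width is 4 − 1 = 3 and tw(G) ≤ 3. On the other hand G contains the 4-clique {1, 3, 4, 5}. A clique must lie in a single bag of any decomposition, so no decomposition can have width below 3. Therefore the treewidth is 3.

Treewidth 3.
One optimal decomposition is:
Bags: B1 = {2, 3, 4, 5}  B2 = {1, 3, 4, 5}  B3 = {2, 3, 5, 7}  B4 = {1, 3, 5, 6}
Tree: B1–B2, B1–B3, B2–B4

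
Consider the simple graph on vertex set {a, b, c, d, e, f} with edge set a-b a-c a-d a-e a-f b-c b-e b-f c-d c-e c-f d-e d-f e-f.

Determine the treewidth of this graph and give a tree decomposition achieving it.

The largest bag has 5 vertices, giving width 4; this decomposition certifies tw(G) ≤ 4. For the lower bound, the 5 vertices {a, c, d, e, f} are pairwise adjacent, and any tree decomposition puts a clique entirely inside one bag — forcing width ≥ 4. Combining the bounds, tw(G) = 4.

Treewidth 4.
One optimal decomposition is:
Bags: B1 = {a, b, c, e, f}  B2 = {a, c, d, e, f}
Tree: B1–B2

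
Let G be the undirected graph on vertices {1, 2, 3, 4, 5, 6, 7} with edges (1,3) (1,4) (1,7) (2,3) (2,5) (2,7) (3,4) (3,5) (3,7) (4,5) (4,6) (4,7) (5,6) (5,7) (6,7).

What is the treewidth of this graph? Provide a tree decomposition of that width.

The largest bag has 4 vertices, giving width 3; this decomposition certifies tw(G) ≤ 3. Conversely, {2, 3, 5, 7} is a clique of size 4, and the vertices of any clique must share a bag in every tree decomposition; so some bag has ≥ 4 vertices and tw(G) ≥ 3. Combining the bounds, tw(G) = 3.

Treewidth 3.
Bags: B1 = {2, 3, 5, 7}  B2 = {3, 4, 5, 7}  B3 = {4, 5, 6, 7}  B4 = {1, 3, 4, 7}
Tree: B1–B2, B2–B3, B2–B4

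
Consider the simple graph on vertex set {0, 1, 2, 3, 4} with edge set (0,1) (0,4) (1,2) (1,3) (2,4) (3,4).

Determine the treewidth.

2

A width-2 tree decomposition is:
Bags: B1 = {0, 1, 4}  B2 = {1, 2, 4}  B3 = {1, 3, 4}
Tree: B1–B2, B2–B3
The largest bag has 3 vertices, giving width 2; this decomposition certifies tw(G) ≤ 2. The edges 1–0–4–2–1 form a cycle, so G is not a tree and its treewidth is at least 2. Therefore the treewidth is 2.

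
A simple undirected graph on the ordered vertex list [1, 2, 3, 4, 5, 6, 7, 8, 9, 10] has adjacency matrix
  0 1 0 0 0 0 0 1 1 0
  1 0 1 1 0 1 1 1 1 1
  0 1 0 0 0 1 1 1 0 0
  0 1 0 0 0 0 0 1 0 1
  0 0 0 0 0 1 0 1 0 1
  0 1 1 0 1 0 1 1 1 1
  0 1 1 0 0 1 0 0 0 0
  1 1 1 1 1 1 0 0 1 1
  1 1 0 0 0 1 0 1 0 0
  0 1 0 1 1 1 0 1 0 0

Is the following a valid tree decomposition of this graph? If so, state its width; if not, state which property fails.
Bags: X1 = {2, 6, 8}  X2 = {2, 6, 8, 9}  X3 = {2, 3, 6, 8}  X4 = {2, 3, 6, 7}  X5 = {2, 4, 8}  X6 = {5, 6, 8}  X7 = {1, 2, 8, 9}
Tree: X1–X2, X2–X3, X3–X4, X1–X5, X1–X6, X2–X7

A tree decomposition must satisfy three properties: every vertex lies in some bag; for every edge, both endpoints lie together in some bag; and for every vertex, the bags containing it form a connected subtree. Here vertex 10 appears in no bag, so the decomposition is invalid.

No — vertex 10 appears in no bag.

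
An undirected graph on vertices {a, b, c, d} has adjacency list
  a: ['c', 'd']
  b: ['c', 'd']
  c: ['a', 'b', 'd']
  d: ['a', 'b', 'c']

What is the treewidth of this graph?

2

A width-2 tree decomposition is:
Bags: B1 = {b, c, d}  B2 = {a, c, d}
Tree: B1–B2
The largest bag has 3 vertices, giving width 2; this decomposition certifies tw(G) ≤ 2. For the lower bound, the 3 vertices {a, c, d} are pairwise adjacent, and any tree decomposition puts a clique entirely inside one bag — forcing width ≥ 2. Combining the bounds, tw(G) = 2.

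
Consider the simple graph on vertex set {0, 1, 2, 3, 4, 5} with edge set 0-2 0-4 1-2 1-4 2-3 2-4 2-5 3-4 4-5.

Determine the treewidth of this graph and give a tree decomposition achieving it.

Every bag has size at most 3, so the width is 3 − 1 = 2 and tw(G) ≤ 2. On the other hand G contains the 3-clique {0, 2, 4}. A clique must lie in a single bag of any decomposition, so no decomposition can have width below 2. Therefore the treewidth is 2.

Treewidth 2.
One optimal decomposition is:
Bags: B1 = {2, 4, 5}  B2 = {1, 2, 4}  B3 = {2, 3, 4}  B4 = {0, 2, 4}
Tree: B1–B2, B2–B3, B2–B4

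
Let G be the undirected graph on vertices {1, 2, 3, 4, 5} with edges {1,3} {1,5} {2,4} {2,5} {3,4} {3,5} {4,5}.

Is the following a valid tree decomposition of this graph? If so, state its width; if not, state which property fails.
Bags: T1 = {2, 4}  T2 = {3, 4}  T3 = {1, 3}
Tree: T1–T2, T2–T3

A tree decomposition must satisfy three properties: every vertex lies in some bag; for every edge, both endpoints lie together in some bag; and for every vertex, the bags containing it form a connected subtree. Here vertex 5 appears in no bag, so the decomposition is invalid.

No — vertex 5 appears in no bag.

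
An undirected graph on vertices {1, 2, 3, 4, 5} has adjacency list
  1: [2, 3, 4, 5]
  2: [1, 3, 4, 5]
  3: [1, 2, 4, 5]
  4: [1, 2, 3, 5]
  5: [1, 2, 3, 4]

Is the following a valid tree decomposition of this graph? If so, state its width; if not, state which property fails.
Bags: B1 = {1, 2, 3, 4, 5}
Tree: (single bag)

Vertex coverage: the bags together contain {1, 2, 3, 4, 5}, the full vertex set. Edge coverage: each edge of G has both endpoints in at least one bag. Running intersection: for every vertex, the bags containing it form a connected subtree. All three properties hold, so this is a valid tree decomposition of width max|bag| − 1 = 4, and hence tw(G) ≤ 4.

Yes; width 4.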